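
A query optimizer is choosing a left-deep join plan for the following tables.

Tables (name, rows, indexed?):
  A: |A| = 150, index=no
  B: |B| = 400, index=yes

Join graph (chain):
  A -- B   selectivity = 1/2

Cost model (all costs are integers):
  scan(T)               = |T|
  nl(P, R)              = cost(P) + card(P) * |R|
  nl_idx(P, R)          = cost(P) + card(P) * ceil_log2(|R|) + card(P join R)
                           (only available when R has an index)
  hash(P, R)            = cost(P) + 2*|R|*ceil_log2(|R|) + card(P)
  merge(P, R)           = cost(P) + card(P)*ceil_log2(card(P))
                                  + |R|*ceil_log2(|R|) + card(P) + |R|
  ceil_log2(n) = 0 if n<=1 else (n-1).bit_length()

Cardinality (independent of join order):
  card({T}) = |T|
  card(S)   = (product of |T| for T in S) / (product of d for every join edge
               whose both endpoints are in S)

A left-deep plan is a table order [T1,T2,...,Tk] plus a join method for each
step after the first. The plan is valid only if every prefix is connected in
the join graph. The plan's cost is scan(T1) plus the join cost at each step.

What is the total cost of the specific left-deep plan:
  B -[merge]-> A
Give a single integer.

5750

step 1: scan B: cost=400, card=400
step 2: join A via merge
    card(P join A) = 400*150/(2) = 30000
    cost = 400 + 400*9 + 150*8 + 400 + 150 = 5750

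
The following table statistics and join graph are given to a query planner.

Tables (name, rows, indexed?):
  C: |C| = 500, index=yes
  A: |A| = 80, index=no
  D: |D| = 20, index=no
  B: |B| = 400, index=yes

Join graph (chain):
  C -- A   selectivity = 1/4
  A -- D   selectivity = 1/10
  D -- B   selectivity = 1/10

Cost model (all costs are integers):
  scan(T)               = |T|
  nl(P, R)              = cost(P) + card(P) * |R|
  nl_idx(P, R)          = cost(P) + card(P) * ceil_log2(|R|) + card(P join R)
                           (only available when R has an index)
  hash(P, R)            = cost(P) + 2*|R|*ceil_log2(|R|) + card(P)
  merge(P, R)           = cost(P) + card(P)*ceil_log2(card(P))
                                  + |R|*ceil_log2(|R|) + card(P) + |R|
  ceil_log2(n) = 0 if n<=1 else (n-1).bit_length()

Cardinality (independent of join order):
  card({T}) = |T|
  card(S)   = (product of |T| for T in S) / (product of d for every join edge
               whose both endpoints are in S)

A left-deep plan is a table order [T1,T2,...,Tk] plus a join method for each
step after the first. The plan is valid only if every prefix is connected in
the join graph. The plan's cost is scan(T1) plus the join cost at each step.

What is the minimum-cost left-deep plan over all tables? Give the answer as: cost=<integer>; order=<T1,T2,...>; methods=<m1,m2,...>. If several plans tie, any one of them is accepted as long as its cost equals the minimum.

cost=18320; order=B,D,A,C; methods=hash,hash,hash

Selinger DP (subsets sized 1..n):
  {C}: scan cost=500, card=500
  {A}: scan cost=80, card=80
  {D}: scan cost=20, card=20
  {B}: scan cost=400, card=400
  {AC}: card=10000; try (A,hash)→2120, (C,merge)→5720, (A,merge)→6140, (C,hash)→9160, (C,nl_idx)→10800, (C,nl)→40080 …(+1); best=2120 via (A,hash)
  {AD}: card=160; try (D,hash)→360, (A,merge)→780, (D,merge)→840, (A,hash)→1160, (A,nl)→1620, (D,nl)→1680; best=360 via (D,hash)
  {BD}: card=800; try (D,hash)→1000, (B,nl_idx)→1000, (B,merge)→4140, (D,merge)→4520, (B,hash)→7240, (B,nl)→8020 …(+1); best=1000 via (D,hash)
  {ACD}: card=20000; try (C,merge)→6800, (C,hash)→9520, (D,hash)→12320, (C,nl_idx)→21800, (C,nl)→80360, (D,merge)→152240 …(+1); best=6800 via (C,merge)
  {ABD}: card=6400; try (A,hash)→2920, (B,merge)→5800, (B,hash)→7720, (B,nl_idx)→8200, (A,merge)→10440, (B,nl)→64360 …(+1); best=2920 via (A,hash)
  {ABCD}: card=800000; try (C,hash)→18320, (B,hash)→34000, (C,merge)→97520, (B,merge)→330800, (C,nl_idx)→860520, (B,nl_idx)→986800 …(+2); best=18320 via (C,hash)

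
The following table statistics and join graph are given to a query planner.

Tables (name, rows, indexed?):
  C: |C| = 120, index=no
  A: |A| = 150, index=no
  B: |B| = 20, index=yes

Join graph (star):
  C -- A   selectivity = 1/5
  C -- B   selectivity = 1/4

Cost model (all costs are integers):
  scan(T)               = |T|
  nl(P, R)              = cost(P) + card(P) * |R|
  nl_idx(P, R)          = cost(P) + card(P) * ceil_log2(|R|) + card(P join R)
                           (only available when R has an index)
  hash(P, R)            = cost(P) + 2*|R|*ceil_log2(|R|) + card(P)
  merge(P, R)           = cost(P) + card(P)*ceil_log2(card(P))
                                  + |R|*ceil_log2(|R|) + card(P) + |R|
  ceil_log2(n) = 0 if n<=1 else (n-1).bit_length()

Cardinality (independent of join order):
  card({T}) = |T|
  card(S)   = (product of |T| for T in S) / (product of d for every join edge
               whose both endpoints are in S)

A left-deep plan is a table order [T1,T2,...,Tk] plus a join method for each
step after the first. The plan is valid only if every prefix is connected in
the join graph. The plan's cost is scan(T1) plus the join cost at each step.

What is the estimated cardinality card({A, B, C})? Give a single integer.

Tables in S: A(150), B(20), C(120)
Edges inside S: C-A(d=5), C-B(d=4)
numerator = 150 * 20 * 120 = 360000
denominator = 5 * 4 = 20
card(S) = 360000 / 20 = 18000

18000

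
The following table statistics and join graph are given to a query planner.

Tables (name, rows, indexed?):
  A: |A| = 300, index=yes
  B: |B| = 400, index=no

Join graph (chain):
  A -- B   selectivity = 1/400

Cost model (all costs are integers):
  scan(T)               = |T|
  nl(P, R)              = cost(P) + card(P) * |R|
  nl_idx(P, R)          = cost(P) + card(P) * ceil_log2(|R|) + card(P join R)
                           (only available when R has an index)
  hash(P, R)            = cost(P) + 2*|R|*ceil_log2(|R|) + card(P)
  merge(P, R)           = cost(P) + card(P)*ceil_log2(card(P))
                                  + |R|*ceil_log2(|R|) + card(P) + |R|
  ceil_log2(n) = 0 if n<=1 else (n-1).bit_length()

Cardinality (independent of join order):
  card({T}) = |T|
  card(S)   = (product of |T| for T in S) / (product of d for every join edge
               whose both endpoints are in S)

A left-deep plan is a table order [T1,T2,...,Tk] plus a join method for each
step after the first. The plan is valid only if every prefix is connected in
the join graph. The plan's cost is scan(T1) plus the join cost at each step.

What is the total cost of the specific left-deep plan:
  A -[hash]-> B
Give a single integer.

7800

step 1: scan A: cost=300, card=300
step 2: join B via hash
    card(P join B) = 300*400/(400) = 300
    cost = 300 + 2*400*9 + 300 = 7800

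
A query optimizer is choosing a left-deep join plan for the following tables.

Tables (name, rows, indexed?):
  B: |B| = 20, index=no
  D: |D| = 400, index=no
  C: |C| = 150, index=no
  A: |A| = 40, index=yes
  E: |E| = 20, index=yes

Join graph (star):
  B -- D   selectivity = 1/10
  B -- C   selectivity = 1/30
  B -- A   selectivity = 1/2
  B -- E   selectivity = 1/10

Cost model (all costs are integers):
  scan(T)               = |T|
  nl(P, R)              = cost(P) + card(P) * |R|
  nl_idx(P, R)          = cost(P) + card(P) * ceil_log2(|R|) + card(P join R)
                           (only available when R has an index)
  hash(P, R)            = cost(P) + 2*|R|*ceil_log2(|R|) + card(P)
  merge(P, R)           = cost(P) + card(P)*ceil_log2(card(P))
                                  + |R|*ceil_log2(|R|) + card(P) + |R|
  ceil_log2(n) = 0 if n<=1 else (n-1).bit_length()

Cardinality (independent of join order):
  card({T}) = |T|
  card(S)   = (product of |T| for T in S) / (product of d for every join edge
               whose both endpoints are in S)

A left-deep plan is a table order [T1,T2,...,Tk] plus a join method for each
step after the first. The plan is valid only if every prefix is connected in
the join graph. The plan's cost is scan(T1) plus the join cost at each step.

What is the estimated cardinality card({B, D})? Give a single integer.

800

Tables in S: B(20), D(400)
Edges inside S: B-D(d=10)
numerator = 20 * 400 = 8000
denominator = 10 = 10
card(S) = 8000 / 10 = 800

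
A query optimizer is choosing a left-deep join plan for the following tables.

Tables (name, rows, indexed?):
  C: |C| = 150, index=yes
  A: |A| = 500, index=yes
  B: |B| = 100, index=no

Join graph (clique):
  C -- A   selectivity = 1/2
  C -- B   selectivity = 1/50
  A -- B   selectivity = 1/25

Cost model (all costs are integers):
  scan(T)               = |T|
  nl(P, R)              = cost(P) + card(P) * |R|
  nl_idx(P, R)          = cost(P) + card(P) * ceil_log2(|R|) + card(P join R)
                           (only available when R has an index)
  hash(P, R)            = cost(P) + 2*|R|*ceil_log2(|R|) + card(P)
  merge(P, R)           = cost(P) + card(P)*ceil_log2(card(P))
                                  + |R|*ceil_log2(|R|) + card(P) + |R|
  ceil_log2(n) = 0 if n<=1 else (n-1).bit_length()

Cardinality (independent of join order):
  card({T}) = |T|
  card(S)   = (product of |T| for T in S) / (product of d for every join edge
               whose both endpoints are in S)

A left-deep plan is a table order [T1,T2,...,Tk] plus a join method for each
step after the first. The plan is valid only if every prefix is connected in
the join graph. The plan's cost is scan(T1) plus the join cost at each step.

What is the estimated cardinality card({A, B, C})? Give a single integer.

Tables in S: A(500), B(100), C(150)
Edges inside S: C-A(d=2), C-B(d=50), A-B(d=25)
numerator = 500 * 100 * 150 = 7500000
denominator = 2 * 50 * 25 = 2500
card(S) = 7500000 / 2500 = 3000

3000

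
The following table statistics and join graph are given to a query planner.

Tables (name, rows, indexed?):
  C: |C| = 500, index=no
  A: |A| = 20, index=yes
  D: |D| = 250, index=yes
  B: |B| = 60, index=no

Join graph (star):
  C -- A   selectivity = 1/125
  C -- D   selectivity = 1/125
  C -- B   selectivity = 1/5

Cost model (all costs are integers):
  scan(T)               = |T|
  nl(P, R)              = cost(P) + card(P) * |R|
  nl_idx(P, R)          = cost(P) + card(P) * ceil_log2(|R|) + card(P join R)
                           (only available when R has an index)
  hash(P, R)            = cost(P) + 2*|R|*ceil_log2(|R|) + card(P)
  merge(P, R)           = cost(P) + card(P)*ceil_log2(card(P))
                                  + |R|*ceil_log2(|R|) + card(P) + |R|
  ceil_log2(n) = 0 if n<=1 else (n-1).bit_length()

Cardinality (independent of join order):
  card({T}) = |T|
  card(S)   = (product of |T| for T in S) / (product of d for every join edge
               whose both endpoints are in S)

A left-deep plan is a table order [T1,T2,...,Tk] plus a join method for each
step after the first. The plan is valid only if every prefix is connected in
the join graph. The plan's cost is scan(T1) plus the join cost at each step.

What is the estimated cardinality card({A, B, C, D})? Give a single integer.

1920

Tables in S: A(20), B(60), C(500), D(250)
Edges inside S: C-A(d=125), C-D(d=125), C-B(d=5)
numerator = 20 * 60 * 500 * 250 = 150000000
denominator = 125 * 125 * 5 = 78125
card(S) = 150000000 / 78125 = 1920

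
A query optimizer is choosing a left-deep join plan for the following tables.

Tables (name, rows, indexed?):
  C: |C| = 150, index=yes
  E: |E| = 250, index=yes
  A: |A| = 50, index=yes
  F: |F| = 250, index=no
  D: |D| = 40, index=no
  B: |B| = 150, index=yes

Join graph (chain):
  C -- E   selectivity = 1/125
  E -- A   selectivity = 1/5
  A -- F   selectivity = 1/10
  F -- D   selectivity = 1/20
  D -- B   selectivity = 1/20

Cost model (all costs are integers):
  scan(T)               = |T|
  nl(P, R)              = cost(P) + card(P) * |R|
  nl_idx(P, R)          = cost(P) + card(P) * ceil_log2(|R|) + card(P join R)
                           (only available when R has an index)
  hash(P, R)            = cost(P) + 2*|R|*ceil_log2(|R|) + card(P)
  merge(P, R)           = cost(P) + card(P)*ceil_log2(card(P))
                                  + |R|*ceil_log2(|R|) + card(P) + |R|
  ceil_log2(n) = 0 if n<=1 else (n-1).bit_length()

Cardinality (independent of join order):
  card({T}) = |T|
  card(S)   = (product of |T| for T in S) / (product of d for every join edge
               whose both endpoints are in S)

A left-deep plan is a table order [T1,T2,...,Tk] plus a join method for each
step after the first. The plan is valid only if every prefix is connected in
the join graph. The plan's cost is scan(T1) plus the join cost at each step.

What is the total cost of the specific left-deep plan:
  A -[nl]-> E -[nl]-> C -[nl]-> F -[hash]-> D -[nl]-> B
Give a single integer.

23713030

step 1: scan A: cost=50, card=50
step 2: join E via nl
    card(P join E) = 50*250/(5) = 2500
    cost = 50 + 50*250 = 12550
step 3: join C via nl
    card(P join C) = 2500*150/(125) = 3000
    cost = 12550 + 2500*150 = 387550
step 4: join F via nl
    card(P join F) = 3000*250/(10) = 75000
    cost = 387550 + 3000*250 = 1137550
step 5: join D via hash
    card(P join D) = 75000*40/(20) = 150000
    cost = 1137550 + 2*40*6 + 75000 = 1213030
step 6: join B via nl
    card(P join B) = 150000*150/(20) = 1125000
    cost = 1213030 + 150000*150 = 23713030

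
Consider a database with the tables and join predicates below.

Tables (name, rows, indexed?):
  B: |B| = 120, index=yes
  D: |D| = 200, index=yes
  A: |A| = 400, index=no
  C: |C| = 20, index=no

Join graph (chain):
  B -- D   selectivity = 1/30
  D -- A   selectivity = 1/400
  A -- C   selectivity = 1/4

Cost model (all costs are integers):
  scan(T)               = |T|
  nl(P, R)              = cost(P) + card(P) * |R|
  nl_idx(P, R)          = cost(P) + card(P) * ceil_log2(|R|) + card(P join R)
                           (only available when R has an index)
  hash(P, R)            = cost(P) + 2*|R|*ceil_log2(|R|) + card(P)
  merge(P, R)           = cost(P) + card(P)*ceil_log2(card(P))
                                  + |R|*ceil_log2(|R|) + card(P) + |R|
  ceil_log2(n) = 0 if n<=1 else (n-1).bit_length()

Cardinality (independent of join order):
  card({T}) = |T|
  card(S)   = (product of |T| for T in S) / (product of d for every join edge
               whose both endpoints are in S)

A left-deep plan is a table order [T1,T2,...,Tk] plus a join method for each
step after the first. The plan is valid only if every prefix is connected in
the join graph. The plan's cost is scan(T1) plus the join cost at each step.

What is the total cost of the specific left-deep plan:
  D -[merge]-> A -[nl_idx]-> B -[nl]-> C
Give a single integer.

step 1: scan D: cost=200, card=200
step 2: join A via merge
    card(P join A) = 200*400/(400) = 200
    cost = 200 + 200*8 + 400*9 + 200 + 400 = 6000
step 3: join B via nl_idx
    card(P join B) = 200*120/(30) = 800
    cost = 6000 + 200*7 + 800 = 8200
step 4: join C via nl
    card(P join C) = 800*20/(4) = 4000
    cost = 8200 + 800*20 = 24200

24200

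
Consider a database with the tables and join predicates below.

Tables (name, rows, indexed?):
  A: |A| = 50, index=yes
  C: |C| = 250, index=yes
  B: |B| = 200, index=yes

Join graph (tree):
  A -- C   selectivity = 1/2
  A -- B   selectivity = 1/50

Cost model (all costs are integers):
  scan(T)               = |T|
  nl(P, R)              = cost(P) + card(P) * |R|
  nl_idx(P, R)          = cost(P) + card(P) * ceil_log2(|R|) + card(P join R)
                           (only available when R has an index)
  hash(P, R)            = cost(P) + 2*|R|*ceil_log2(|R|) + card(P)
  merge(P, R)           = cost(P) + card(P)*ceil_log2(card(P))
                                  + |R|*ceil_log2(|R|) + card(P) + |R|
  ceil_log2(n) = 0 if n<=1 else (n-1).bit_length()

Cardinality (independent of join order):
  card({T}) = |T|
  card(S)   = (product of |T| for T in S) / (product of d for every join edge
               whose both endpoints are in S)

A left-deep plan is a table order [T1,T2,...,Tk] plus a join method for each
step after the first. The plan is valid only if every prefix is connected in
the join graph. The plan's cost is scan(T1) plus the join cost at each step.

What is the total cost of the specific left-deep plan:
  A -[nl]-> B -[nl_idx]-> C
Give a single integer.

36650

step 1: scan A: cost=50, card=50
step 2: join B via nl
    card(P join B) = 50*200/(50) = 200
    cost = 50 + 50*200 = 10050
step 3: join C via nl_idx
    card(P join C) = 200*250/(2) = 25000
    cost = 10050 + 200*8 + 25000 = 36650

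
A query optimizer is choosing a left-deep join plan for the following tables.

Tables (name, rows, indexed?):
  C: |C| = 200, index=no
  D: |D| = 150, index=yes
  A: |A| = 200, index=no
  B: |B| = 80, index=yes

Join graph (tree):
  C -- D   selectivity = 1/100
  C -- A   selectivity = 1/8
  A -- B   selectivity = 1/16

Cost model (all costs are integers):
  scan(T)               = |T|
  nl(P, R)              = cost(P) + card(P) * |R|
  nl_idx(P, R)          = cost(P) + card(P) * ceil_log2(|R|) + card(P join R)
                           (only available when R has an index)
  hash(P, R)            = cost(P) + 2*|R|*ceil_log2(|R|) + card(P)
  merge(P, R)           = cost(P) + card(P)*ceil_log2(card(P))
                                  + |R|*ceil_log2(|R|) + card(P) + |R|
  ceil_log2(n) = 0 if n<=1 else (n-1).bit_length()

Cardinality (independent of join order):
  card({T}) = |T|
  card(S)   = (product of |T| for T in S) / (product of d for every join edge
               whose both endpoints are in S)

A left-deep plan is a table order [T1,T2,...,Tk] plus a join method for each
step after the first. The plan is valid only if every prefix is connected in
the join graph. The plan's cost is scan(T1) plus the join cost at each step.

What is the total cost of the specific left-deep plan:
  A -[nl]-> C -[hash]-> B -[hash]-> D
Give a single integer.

73720

step 1: scan A: cost=200, card=200
step 2: join C via nl
    card(P join C) = 200*200/(8) = 5000
    cost = 200 + 200*200 = 40200
step 3: join B via hash
    card(P join B) = 5000*80/(16) = 25000
    cost = 40200 + 2*80*7 + 5000 = 46320
step 4: join D via hash
    card(P join D) = 25000*150/(100) = 37500
    cost = 46320 + 2*150*8 + 25000 = 73720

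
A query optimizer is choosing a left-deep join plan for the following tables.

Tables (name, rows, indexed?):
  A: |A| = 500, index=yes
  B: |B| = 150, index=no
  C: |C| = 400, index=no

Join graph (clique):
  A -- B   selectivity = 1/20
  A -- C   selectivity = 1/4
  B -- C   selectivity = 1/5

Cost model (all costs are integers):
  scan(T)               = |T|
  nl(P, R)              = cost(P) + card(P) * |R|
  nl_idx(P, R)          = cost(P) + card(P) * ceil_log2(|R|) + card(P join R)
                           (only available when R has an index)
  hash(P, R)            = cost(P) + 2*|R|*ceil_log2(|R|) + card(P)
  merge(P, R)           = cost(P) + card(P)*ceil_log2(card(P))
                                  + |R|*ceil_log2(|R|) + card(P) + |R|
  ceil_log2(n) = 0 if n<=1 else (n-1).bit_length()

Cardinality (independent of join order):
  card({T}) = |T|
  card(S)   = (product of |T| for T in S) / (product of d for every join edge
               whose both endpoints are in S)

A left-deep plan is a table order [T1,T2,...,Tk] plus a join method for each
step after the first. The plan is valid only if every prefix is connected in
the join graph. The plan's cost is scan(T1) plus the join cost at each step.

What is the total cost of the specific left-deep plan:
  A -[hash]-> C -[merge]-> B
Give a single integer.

859550

step 1: scan A: cost=500, card=500
step 2: join C via hash
    card(P join C) = 500*400/(4) = 50000
    cost = 500 + 2*400*9 + 500 = 8200
step 3: join B via merge
    card(P join B) = 50000*150/(20*5) = 75000
    cost = 8200 + 50000*16 + 150*8 + 50000 + 150 = 859550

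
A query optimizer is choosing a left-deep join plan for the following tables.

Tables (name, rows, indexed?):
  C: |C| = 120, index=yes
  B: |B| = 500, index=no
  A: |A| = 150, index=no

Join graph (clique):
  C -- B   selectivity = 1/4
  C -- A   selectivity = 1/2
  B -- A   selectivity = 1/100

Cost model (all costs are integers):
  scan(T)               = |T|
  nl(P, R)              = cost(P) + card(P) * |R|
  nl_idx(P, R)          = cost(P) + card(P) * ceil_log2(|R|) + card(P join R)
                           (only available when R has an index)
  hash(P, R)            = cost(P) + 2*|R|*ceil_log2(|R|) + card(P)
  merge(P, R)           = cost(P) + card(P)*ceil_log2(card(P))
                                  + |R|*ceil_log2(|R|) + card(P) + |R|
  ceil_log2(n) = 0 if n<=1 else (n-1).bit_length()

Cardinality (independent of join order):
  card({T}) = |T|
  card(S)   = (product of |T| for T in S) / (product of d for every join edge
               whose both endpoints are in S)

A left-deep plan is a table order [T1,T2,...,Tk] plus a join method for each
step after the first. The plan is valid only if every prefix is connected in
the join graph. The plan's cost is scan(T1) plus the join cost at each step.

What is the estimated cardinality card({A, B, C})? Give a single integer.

Tables in S: A(150), B(500), C(120)
Edges inside S: C-B(d=4), C-A(d=2), B-A(d=100)
numerator = 150 * 500 * 120 = 9000000
denominator = 4 * 2 * 100 = 800
card(S) = 9000000 / 800 = 11250

11250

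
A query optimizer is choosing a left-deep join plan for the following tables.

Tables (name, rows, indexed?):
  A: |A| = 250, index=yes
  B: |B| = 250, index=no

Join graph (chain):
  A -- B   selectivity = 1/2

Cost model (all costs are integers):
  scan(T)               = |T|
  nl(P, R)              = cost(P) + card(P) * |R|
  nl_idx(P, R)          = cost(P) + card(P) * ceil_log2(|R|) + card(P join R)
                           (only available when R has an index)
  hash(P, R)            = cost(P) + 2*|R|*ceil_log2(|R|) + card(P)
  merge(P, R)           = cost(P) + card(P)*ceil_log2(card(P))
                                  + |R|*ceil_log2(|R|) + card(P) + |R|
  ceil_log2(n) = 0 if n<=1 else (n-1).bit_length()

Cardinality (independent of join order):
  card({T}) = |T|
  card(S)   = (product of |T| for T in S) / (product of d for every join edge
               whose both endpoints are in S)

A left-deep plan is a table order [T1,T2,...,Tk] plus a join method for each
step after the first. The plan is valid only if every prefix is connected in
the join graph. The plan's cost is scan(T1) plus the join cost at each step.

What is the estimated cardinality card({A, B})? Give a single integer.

Tables in S: A(250), B(250)
Edges inside S: A-B(d=2)
numerator = 250 * 250 = 62500
denominator = 2 = 2
card(S) = 62500 / 2 = 31250

31250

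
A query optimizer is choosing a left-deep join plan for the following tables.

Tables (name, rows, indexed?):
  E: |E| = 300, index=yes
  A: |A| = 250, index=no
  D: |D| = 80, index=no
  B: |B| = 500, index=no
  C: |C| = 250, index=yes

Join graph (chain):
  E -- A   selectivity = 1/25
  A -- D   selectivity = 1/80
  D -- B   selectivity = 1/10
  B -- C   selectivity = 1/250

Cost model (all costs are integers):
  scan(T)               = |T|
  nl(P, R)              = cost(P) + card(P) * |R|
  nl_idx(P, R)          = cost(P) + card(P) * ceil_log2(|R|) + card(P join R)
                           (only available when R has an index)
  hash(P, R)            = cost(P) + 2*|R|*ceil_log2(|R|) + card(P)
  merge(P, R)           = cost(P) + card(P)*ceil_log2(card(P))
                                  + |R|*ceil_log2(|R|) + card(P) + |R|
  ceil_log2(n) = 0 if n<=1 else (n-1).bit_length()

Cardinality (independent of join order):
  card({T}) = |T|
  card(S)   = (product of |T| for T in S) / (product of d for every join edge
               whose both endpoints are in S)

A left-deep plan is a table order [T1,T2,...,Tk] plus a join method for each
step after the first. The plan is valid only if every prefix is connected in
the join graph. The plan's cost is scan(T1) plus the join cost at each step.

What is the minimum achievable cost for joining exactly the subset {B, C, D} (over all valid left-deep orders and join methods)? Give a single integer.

Selinger DP over subsets of {B,C,D}:
  {D}: scan cost=80, card=80
  {B}: scan cost=500, card=500
  {C}: scan cost=250, card=250
  {BD}: card=4000; try (D,hash)→2120, (B,merge)→5720, (D,merge)→6140, (B,hash)→9160, (B,nl)→40080, (D,nl)→40500; best=2120 via (D,hash)
  {BC}: card=500; try (C,hash)→5000, (C,nl_idx)→5000, (B,merge)→7500, (C,merge)→7750, (B,hash)→9500, (B,nl)→125250 …(+1); best=5000 via (C,hash)
  {BCD}: card=4000; try (D,hash)→6620, (C,hash)→10120, (D,merge)→10640, (C,nl_idx)→38120, (D,nl)→45000, (C,merge)→56370 …(+1); best=6620 via (D,hash)

6620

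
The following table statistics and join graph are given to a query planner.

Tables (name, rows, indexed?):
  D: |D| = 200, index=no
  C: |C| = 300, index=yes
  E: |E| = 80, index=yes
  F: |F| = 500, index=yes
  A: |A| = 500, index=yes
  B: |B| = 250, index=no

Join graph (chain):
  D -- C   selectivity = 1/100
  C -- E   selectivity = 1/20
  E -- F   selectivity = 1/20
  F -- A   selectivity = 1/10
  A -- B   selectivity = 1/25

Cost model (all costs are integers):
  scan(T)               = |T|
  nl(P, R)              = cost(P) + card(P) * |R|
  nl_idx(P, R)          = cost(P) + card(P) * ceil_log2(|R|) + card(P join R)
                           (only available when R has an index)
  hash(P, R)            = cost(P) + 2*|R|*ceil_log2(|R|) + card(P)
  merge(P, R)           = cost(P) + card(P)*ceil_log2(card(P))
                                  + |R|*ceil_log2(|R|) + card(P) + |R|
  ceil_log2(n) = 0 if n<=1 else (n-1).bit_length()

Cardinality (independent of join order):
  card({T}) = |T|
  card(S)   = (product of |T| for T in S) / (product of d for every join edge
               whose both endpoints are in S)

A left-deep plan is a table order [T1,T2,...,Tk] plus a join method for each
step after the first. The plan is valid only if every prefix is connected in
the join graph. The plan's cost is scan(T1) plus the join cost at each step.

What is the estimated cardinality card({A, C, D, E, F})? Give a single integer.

3000000

Tables in S: A(500), C(300), D(200), E(80), F(500)
Edges inside S: D-C(d=100), C-E(d=20), E-F(d=20), F-A(d=10)
numerator = 500 * 300 * 200 * 80 * 500 = 1200000000000
denominator = 100 * 20 * 20 * 10 = 400000
card(S) = 1200000000000 / 400000 = 3000000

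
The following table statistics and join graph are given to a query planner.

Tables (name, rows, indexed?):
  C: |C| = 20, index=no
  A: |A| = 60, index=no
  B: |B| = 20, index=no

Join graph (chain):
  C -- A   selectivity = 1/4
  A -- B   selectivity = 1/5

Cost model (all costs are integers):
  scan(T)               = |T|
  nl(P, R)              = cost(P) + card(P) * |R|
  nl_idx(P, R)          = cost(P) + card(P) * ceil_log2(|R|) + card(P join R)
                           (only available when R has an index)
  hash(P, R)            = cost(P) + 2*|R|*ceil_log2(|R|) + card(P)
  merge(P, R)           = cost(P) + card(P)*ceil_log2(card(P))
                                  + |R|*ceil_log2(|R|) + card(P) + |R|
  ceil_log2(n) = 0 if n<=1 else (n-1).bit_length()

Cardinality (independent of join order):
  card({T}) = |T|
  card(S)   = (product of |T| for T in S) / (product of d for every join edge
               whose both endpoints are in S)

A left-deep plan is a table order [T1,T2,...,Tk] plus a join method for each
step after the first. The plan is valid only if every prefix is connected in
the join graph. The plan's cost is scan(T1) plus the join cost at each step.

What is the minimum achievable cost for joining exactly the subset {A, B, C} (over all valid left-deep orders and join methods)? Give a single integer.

Selinger DP over subsets of {A,B,C}:
  {C}: scan cost=20, card=20
  {A}: scan cost=60, card=60
  {B}: scan cost=20, card=20
  {AC}: card=300; try (C,hash)→320, (A,merge)→560, (C,merge)→600, (A,hash)→760, (A,nl)→1220, (C,nl)→1260; best=320 via (C,hash)
  {AB}: card=240; try (B,hash)→320, (A,merge)→560, (B,merge)→600, (A,hash)→760, (A,nl)→1220, (B,nl)→1260; best=320 via (B,hash)
  {ABC}: card=1200; try (C,hash)→760, (B,hash)→820, (C,merge)→2600, (B,merge)→3440, (C,nl)→5120, (B,nl)→6320; best=760 via (C,hash)

760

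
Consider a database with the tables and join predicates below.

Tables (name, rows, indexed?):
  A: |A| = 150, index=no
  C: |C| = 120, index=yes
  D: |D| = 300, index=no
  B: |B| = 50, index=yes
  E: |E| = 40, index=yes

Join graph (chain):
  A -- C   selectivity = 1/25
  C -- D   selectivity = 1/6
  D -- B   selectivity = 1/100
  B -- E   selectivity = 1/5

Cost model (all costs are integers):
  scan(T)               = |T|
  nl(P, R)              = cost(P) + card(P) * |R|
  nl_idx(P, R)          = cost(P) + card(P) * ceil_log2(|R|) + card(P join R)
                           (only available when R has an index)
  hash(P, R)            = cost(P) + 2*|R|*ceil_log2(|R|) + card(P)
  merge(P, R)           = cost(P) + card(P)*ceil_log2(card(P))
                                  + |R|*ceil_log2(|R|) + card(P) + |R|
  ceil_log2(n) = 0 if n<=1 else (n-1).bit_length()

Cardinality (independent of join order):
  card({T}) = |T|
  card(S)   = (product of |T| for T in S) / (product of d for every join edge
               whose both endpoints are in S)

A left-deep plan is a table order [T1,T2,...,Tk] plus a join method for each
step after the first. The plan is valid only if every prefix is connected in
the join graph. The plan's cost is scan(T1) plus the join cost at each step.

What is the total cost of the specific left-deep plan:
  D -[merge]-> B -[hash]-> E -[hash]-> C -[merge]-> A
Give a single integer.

step 1: scan D: cost=300, card=300
step 2: join B via merge
    card(P join B) = 300*50/(100) = 150
    cost = 300 + 300*9 + 50*6 + 300 + 50 = 3650
step 3: join E via hash
    card(P join E) = 150*40/(5) = 1200
    cost = 3650 + 2*40*6 + 150 = 4280
step 4: join C via hash
    card(P join C) = 1200*120/(6) = 24000
    cost = 4280 + 2*120*7 + 1200 = 7160
step 5: join A via merge
    card(P join A) = 24000*150/(25) = 144000
    cost = 7160 + 24000*15 + 150*8 + 24000 + 150 = 392510

392510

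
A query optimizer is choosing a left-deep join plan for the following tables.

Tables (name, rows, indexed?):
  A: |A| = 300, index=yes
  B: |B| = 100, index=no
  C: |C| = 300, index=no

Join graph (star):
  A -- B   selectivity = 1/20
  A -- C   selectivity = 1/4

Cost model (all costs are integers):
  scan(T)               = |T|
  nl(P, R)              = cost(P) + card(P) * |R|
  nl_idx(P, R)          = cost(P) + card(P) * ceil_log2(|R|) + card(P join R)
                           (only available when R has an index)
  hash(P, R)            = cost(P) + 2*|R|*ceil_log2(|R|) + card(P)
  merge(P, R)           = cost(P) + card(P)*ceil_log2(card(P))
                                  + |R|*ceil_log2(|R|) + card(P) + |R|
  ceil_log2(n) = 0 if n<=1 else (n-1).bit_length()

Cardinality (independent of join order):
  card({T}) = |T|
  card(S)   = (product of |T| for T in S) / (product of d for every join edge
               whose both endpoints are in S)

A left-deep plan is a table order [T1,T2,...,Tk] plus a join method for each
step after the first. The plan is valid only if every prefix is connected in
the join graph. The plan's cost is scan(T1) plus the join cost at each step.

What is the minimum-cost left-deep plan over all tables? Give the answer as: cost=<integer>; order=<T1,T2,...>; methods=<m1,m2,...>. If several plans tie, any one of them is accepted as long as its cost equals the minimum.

Selinger DP (subsets sized 1..n):
  {A}: scan cost=300, card=300
  {B}: scan cost=100, card=100
  {C}: scan cost=300, card=300
  {AB}: card=1500; try (B,hash)→2000, (A,nl_idx)→2500, (A,merge)→3900, (B,merge)→4100, (A,hash)→5600, (A,nl)→30100 …(+1); best=2000 via (B,hash)
  {AC}: card=22500; try (C,hash)→6000, (A,hash)→6000, (C,merge)→6300, (A,merge)→6300, (A,nl_idx)→25500, (C,nl)→90300 …(+1); best=6000 via (C,hash)
  {ABC}: card=112500; try (C,hash)→8900, (C,merge)→23000, (B,hash)→29900, (B,merge)→366800, (C,nl)→452000, (B,nl)→2256000; best=8900 via (C,hash)

cost=8900; order=A,B,C; methods=hash,hash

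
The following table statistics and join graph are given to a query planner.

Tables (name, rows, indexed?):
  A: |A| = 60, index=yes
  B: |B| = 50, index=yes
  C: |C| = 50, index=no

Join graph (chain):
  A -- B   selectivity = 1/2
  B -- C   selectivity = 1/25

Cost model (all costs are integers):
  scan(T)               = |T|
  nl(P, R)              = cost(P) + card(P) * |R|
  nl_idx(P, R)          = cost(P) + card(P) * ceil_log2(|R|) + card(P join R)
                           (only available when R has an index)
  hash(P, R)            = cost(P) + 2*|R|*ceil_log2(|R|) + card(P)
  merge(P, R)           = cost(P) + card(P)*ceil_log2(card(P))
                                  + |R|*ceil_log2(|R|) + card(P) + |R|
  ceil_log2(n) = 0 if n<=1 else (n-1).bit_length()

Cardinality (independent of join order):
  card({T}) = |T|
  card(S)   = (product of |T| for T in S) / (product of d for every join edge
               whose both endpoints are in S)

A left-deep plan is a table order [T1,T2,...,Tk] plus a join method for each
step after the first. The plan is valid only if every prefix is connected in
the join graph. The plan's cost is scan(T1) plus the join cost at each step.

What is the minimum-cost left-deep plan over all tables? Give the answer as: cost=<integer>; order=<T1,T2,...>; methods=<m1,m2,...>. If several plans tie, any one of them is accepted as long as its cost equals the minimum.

cost=1270; order=C,B,A; methods=nl_idx,hash

Selinger DP (subsets sized 1..n):
  {A}: scan cost=60, card=60
  {B}: scan cost=50, card=50
  {C}: scan cost=50, card=50
  {AB}: card=1500; try (B,hash)→720, (A,hash)→820, (A,merge)→820, (B,merge)→830, (A,nl_idx)→1850, (B,nl_idx)→1920 …(+2); best=720 via (B,hash)
  {BC}: card=100; try (B,nl_idx)→450, (C,hash)→700, (B,hash)→700, (C,merge)→750, (B,merge)→750, (C,nl)→2550 …(+1); best=450 via (B,nl_idx)
  {ABC}: card=3000; try (A,hash)→1270, (A,merge)→1670, (C,hash)→2820, (A,nl_idx)→4050, (A,nl)→6450, (C,merge)→19070 …(+1); best=1270 via (A,hash)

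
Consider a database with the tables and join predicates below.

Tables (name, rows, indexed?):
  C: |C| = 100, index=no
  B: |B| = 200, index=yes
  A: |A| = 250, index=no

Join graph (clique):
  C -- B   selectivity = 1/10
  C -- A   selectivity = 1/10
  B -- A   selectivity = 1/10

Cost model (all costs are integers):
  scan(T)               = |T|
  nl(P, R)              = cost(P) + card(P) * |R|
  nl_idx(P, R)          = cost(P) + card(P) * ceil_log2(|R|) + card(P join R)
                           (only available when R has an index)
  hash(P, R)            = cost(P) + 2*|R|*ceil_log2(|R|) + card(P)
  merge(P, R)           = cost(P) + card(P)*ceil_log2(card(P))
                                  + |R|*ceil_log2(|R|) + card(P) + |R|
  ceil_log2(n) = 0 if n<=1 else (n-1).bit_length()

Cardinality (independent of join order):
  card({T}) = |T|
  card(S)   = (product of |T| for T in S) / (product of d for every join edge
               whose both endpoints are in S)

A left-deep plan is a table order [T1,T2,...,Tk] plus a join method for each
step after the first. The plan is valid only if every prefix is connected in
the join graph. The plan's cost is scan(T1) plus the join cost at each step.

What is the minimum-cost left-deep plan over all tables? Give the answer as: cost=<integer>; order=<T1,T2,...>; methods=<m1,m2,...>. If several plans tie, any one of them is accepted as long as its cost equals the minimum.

cost=7600; order=A,C,B; methods=hash,hash

Selinger DP (subsets sized 1..n):
  {C}: scan cost=100, card=100
  {B}: scan cost=200, card=200
  {A}: scan cost=250, card=250
  {BC}: card=2000; try (C,hash)→1800, (B,merge)→2700, (C,merge)→2800, (B,nl_idx)→2900, (B,hash)→3400, (B,nl)→20100 …(+1); best=1800 via (C,hash)
  {AC}: card=2500; try (C,hash)→1900, (A,merge)→3150, (C,merge)→3300, (A,hash)→4200, (A,nl)→25100, (C,nl)→25250; best=1900 via (C,hash)
  {AB}: card=5000; try (B,hash)→3700, (A,merge)→4250, (B,merge)→4300, (A,hash)→4400, (B,nl_idx)→7250, (A,nl)→50200 …(+1); best=3700 via (B,hash)
  {ABC}: card=5000; try (B,hash)→7600, (A,hash)→7800, (C,hash)→10100, (B,nl_idx)→26900, (A,merge)→28050, (B,merge)→36200 …(+4); best=7600 via (B,hash)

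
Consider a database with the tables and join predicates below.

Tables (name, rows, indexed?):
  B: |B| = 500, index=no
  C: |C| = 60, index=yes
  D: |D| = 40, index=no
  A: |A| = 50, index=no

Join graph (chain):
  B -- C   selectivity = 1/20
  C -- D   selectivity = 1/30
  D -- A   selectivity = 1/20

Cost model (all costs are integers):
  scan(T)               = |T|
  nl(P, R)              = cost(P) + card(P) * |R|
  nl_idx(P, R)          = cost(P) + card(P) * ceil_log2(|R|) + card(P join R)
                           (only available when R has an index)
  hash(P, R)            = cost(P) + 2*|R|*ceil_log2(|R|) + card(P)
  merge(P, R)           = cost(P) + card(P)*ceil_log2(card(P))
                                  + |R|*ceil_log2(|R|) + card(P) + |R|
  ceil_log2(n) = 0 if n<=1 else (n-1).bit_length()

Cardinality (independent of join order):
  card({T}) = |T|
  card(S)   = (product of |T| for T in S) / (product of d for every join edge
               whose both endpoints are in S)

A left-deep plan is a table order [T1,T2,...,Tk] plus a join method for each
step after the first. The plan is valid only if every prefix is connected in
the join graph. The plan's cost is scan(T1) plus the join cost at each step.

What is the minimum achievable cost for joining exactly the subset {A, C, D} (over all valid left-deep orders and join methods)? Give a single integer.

Selinger DP over subsets of {A,C,D}:
  {C}: scan cost=60, card=60
  {D}: scan cost=40, card=40
  {A}: scan cost=50, card=50
  {CD}: card=80; try (C,nl_idx)→360, (D,hash)→600, (C,merge)→740, (D,merge)→760, (C,hash)→800, (C,nl)→2440 …(+1); best=360 via (C,nl_idx)
  {AD}: card=100; try (D,hash)→580, (A,merge)→670, (D,merge)→680, (A,hash)→680, (A,nl)→2040, (D,nl)→2050; best=580 via (D,hash)
  {ACD}: card=200; try (A,hash)→1040, (A,merge)→1350, (C,nl_idx)→1380, (C,hash)→1400, (C,merge)→1800, (A,nl)→4360 …(+1); best=1040 via (A,hash)

1040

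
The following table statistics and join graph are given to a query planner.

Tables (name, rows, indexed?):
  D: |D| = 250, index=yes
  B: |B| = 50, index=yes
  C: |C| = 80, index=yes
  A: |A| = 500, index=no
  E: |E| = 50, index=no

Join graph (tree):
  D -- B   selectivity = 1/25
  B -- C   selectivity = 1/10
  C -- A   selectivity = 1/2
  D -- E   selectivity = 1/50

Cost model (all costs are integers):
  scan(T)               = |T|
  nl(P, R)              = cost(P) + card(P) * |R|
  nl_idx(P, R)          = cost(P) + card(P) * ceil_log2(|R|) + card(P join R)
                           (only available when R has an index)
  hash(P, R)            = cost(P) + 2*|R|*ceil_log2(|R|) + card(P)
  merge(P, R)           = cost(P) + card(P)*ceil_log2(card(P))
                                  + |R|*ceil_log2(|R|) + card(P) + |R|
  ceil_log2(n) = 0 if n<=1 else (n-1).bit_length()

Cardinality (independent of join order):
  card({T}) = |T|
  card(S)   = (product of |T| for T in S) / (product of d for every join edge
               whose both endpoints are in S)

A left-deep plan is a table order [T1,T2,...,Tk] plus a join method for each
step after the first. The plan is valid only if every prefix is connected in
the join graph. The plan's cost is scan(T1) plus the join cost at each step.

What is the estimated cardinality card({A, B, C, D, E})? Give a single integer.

Tables in S: A(500), B(50), C(80), D(250), E(50)
Edges inside S: D-B(d=25), B-C(d=10), C-A(d=2), D-E(d=50)
numerator = 500 * 50 * 80 * 250 * 50 = 25000000000
denominator = 25 * 10 * 2 * 50 = 25000
card(S) = 25000000000 / 25000 = 1000000

1000000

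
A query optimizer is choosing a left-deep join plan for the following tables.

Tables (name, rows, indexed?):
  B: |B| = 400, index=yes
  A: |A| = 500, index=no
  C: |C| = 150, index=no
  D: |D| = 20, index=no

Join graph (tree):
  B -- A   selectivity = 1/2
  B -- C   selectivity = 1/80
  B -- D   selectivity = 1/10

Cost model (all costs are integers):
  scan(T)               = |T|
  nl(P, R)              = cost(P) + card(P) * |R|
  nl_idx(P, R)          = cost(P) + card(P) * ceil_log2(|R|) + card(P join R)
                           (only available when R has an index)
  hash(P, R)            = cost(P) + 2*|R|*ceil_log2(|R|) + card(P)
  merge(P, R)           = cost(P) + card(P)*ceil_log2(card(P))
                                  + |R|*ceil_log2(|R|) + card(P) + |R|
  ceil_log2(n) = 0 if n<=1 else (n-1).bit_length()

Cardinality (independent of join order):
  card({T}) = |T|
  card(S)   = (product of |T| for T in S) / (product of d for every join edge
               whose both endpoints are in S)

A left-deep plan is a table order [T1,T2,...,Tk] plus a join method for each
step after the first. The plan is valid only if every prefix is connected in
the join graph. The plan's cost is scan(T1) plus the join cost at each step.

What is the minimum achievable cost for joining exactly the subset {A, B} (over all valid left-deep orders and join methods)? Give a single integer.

8200

Selinger DP over subsets of {A,B}:
  {B}: scan cost=400, card=400
  {A}: scan cost=500, card=500
  {AB}: card=100000; try (B,hash)→8200, (A,merge)→9400, (B,merge)→9500, (A,hash)→9800, (B,nl_idx)→105000, (A,nl)→200400 …(+1); best=8200 via (B,hash)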